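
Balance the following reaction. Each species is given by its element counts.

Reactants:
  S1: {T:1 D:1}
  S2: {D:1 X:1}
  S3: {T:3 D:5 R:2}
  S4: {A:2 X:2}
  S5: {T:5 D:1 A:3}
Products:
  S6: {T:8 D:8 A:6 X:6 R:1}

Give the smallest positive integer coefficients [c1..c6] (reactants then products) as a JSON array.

T: 3·1+6·0+1·3+3·0+2·5 = 16 | 2·8 = 16
D: 3·1+6·1+1·5+3·0+2·1 = 16 | 2·8 = 16
A: 3·0+6·0+1·0+3·2+2·3 = 12 | 2·6 = 12
X: 3·0+6·1+1·0+3·2+2·0 = 12 | 2·6 = 12
R: 3·0+6·0+1·2+3·0+2·0 = 2 | 2·1 = 2
gcd(3,6,1,3,2,2) = 1

Coefficients: [3, 6, 1, 3, 2, 2]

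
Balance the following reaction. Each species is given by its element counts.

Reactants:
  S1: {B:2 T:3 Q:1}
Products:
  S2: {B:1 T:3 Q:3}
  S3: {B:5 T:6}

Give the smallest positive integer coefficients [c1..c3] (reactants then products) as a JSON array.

B: 3·2 = 6 | 1·1+1·5 = 6
T: 3·3 = 9 | 1·3+1·6 = 9
Q: 3·1 = 3 | 1·3+1·0 = 3
gcd(3,1,1) = 1

Coefficients: [3, 1, 1]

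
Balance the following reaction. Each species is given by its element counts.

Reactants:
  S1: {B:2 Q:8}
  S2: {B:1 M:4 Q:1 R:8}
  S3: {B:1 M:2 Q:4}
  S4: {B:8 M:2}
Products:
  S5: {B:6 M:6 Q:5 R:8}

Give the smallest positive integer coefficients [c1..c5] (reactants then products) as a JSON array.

Coefficients: [1, 4, 2, 2, 4]

B: 1·2+4·1+2·1+2·8 = 24 | 4·6 = 24
M: 1·0+4·4+2·2+2·2 = 24 | 4·6 = 24
Q: 1·8+4·1+2·4+2·0 = 20 | 4·5 = 20
R: 1·0+4·8+2·0+2·0 = 32 | 4·8 = 32
gcd(1,4,2,2,4) = 1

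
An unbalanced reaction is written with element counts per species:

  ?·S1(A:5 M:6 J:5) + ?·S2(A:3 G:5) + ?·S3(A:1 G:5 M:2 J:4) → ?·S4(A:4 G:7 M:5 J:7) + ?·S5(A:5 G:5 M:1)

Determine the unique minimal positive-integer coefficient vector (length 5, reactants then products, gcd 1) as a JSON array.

Coefficients: [3, 5, 5, 5, 3]

A: 3·5+5·3+5·1 = 35 | 5·4+3·5 = 35
G: 3·0+5·5+5·5 = 50 | 5·7+3·5 = 50
M: 3·6+5·0+5·2 = 28 | 5·5+3·1 = 28
J: 3·5+5·0+5·4 = 35 | 5·7+3·0 = 35
gcd(3,5,5,5,3) = 1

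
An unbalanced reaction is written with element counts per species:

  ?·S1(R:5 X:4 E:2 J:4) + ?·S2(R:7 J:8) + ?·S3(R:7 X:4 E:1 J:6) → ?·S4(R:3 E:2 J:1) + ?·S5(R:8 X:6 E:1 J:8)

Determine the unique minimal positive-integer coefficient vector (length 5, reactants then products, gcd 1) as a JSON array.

Coefficients: [5, 1, 4, 4, 6]

R: 5·5+1·7+4·7 = 60 | 4·3+6·8 = 60
X: 5·4+1·0+4·4 = 36 | 4·0+6·6 = 36
E: 5·2+1·0+4·1 = 14 | 4·2+6·1 = 14
J: 5·4+1·8+4·6 = 52 | 4·1+6·8 = 52
gcd(5,1,4,4,6) = 1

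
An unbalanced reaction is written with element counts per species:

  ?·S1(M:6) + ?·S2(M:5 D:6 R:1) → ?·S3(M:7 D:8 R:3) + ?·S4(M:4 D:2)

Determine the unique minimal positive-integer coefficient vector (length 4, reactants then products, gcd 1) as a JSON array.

Coefficients: [2, 3, 1, 5]

M: 2·6+3·5 = 27 | 1·7+5·4 = 27
D: 2·0+3·6 = 18 | 1·8+5·2 = 18
R: 2·0+3·1 = 3 | 1·3+5·0 = 3
gcd(2,3,1,5) = 1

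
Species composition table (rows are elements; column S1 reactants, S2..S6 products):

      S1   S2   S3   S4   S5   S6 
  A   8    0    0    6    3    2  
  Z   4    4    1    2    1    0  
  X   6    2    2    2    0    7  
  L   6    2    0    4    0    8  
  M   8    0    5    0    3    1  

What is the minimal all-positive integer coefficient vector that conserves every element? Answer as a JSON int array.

A: 5·8 = 40 | 1·0+4·0+3·6+6·3+2·2 = 40
Z: 5·4 = 20 | 1·4+4·1+3·2+6·1+2·0 = 20
X: 5·6 = 30 | 1·2+4·2+3·2+6·0+2·7 = 30
L: 5·6 = 30 | 1·2+4·0+3·4+6·0+2·8 = 30
M: 5·8 = 40 | 1·0+4·5+3·0+6·3+2·1 = 40
gcd(5,1,4,3,6,2) = 1

Coefficients: [5, 1, 4, 3, 6, 2]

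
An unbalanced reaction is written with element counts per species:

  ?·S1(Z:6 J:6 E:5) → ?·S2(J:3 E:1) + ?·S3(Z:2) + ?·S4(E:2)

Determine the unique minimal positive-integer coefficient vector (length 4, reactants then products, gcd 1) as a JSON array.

Z: 2·6 = 12 | 4·0+6·2+3·0 = 12
J: 2·6 = 12 | 4·3+6·0+3·0 = 12
E: 2·5 = 10 | 4·1+6·0+3·2 = 10
gcd(2,4,6,3) = 1

Coefficients: [2, 4, 6, 3]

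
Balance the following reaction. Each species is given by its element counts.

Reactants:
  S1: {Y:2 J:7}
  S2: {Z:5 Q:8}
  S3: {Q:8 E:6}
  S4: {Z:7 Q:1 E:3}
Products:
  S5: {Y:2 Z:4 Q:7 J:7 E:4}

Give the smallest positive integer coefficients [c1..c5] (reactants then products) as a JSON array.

Y: 6·2+2·0+3·0+2·0 = 12 | 6·2 = 12
Z: 6·0+2·5+3·0+2·7 = 24 | 6·4 = 24
Q: 6·0+2·8+3·8+2·1 = 42 | 6·7 = 42
J: 6·7+2·0+3·0+2·0 = 42 | 6·7 = 42
E: 6·0+2·0+3·6+2·3 = 24 | 6·4 = 24
gcd(6,2,3,2,6) = 1

Coefficients: [6, 2, 3, 2, 6]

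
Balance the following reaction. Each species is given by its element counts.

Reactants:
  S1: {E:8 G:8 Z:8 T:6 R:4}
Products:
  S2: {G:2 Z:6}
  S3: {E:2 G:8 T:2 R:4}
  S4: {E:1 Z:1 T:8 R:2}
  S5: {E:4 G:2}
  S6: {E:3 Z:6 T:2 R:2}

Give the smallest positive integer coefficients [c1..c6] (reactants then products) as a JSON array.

E: 4·8 = 32 | 3·0+2·2+2·1+5·4+2·3 = 32
G: 4·8 = 32 | 3·2+2·8+2·0+5·2+2·0 = 32
Z: 4·8 = 32 | 3·6+2·0+2·1+5·0+2·6 = 32
T: 4·6 = 24 | 3·0+2·2+2·8+5·0+2·2 = 24
R: 4·4 = 16 | 3·0+2·4+2·2+5·0+2·2 = 16
gcd(4,3,2,2,5,2) = 1

Coefficients: [4, 3, 2, 2, 5, 2]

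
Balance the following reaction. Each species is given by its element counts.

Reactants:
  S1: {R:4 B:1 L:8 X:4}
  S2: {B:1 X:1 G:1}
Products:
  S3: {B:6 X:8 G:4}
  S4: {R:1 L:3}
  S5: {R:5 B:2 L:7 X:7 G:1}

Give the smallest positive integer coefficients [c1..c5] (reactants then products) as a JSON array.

Coefficients: [4, 6, 1, 6, 2]

R: 4·4+6·0 = 16 | 1·0+6·1+2·5 = 16
B: 4·1+6·1 = 10 | 1·6+6·0+2·2 = 10
L: 4·8+6·0 = 32 | 1·0+6·3+2·7 = 32
X: 4·4+6·1 = 22 | 1·8+6·0+2·7 = 22
G: 4·0+6·1 = 6 | 1·4+6·0+2·1 = 6
gcd(4,6,1,6,2) = 1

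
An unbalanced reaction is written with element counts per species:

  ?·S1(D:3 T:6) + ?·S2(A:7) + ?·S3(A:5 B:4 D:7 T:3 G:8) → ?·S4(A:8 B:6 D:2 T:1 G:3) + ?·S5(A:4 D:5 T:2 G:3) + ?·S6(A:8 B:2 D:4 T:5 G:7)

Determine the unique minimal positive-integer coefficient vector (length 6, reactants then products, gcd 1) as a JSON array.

A: 2·0+6·7+6·5 = 72 | 3·8+6·4+3·8 = 72
B: 2·0+6·0+6·4 = 24 | 3·6+6·0+3·2 = 24
D: 2·3+6·0+6·7 = 48 | 3·2+6·5+3·4 = 48
T: 2·6+6·0+6·3 = 30 | 3·1+6·2+3·5 = 30
G: 2·0+6·0+6·8 = 48 | 3·3+6·3+3·7 = 48
gcd(2,6,6,3,6,3) = 1

Coefficients: [2, 6, 6, 3, 6, 3]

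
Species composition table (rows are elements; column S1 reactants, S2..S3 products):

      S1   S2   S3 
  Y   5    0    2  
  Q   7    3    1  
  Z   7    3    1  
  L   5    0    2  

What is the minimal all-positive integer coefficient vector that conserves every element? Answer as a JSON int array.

Y: 2·5 = 10 | 3·0+5·2 = 10
Q: 2·7 = 14 | 3·3+5·1 = 14
Z: 2·7 = 14 | 3·3+5·1 = 14
L: 2·5 = 10 | 3·0+5·2 = 10
gcd(2,3,5) = 1

Coefficients: [2, 3, 5]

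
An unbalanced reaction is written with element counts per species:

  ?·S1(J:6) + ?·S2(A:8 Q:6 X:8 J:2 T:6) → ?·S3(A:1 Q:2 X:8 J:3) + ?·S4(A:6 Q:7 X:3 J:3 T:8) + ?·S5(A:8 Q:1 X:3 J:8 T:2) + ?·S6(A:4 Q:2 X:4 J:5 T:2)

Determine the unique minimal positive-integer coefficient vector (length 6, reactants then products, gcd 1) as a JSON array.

A: 6·0+6·8 = 48 | 2·1+3·6+1·8+5·4 = 48
Q: 6·0+6·6 = 36 | 2·2+3·7+1·1+5·2 = 36
X: 6·0+6·8 = 48 | 2·8+3·3+1·3+5·4 = 48
J: 6·6+6·2 = 48 | 2·3+3·3+1·8+5·5 = 48
T: 6·0+6·6 = 36 | 2·0+3·8+1·2+5·2 = 36
gcd(6,6,2,3,1,5) = 1

Coefficients: [6, 6, 2, 3, 1, 5]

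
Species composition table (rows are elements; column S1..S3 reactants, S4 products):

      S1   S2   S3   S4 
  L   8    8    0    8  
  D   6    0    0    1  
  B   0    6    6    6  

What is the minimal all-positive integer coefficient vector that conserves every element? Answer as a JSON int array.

Coefficients: [1, 5, 1, 6]

L: 1·8+5·8+1·0 = 48 | 6·8 = 48
D: 1·6+5·0+1·0 = 6 | 6·1 = 6
B: 1·0+5·6+1·6 = 36 | 6·6 = 36
gcd(1,5,1,6) = 1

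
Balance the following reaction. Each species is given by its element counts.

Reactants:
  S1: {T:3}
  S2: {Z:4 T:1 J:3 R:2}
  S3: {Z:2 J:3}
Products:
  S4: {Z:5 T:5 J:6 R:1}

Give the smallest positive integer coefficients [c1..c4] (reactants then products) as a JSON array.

Z: 3·0+1·4+3·2 = 10 | 2·5 = 10
T: 3·3+1·1+3·0 = 10 | 2·5 = 10
J: 3·0+1·3+3·3 = 12 | 2·6 = 12
R: 3·0+1·2+3·0 = 2 | 2·1 = 2
gcd(3,1,3,2) = 1

Coefficients: [3, 1, 3, 2]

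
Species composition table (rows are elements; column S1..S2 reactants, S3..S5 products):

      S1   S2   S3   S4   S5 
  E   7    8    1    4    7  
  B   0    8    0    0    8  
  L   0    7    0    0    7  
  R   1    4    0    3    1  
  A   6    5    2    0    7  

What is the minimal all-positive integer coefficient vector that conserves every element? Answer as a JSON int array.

E: 3·7+4·8 = 53 | 5·1+5·4+4·7 = 53
B: 3·0+4·8 = 32 | 5·0+5·0+4·8 = 32
L: 3·0+4·7 = 28 | 5·0+5·0+4·7 = 28
R: 3·1+4·4 = 19 | 5·0+5·3+4·1 = 19
A: 3·6+4·5 = 38 | 5·2+5·0+4·7 = 38
gcd(3,4,5,5,4) = 1

Coefficients: [3, 4, 5, 5, 4]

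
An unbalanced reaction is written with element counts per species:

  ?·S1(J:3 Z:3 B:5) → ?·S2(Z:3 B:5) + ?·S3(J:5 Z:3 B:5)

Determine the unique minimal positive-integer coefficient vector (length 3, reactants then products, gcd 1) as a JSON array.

Coefficients: [5, 2, 3]

J: 5·3 = 15 | 2·0+3·5 = 15
Z: 5·3 = 15 | 2·3+3·3 = 15
B: 5·5 = 25 | 2·5+3·5 = 25
gcd(5,2,3) = 1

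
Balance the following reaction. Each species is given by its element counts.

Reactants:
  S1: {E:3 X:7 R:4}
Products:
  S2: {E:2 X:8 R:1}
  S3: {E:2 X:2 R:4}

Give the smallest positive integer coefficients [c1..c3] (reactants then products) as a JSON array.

Coefficients: [6, 4, 5]

E: 6·3 = 18 | 4·2+5·2 = 18
X: 6·7 = 42 | 4·8+5·2 = 42
R: 6·4 = 24 | 4·1+5·4 = 24
gcd(6,4,5) = 1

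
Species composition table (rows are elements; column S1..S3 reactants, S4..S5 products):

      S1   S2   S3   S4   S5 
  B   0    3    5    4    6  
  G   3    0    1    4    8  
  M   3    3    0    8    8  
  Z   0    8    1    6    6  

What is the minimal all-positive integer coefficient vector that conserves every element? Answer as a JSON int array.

B: 6·0+2·3+2·5 = 16 | 1·4+2·6 = 16
G: 6·3+2·0+2·1 = 20 | 1·4+2·8 = 20
M: 6·3+2·3+2·0 = 24 | 1·8+2·8 = 24
Z: 6·0+2·8+2·1 = 18 | 1·6+2·6 = 18
gcd(6,2,2,1,2) = 1

Coefficients: [6, 2, 2, 1, 2]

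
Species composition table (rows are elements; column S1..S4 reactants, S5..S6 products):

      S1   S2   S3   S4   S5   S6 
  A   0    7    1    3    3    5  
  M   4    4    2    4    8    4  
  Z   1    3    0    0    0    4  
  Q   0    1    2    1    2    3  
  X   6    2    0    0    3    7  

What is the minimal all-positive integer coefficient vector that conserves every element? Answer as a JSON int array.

A: 5·0+1·7+6·1+5·3 = 28 | 6·3+2·5 = 28
M: 5·4+1·4+6·2+5·4 = 56 | 6·8+2·4 = 56
Z: 5·1+1·3+6·0+5·0 = 8 | 6·0+2·4 = 8
Q: 5·0+1·1+6·2+5·1 = 18 | 6·2+2·3 = 18
X: 5·6+1·2+6·0+5·0 = 32 | 6·3+2·7 = 32
gcd(5,1,6,5,6,2) = 1

Coefficients: [5, 1, 6, 5, 6, 2]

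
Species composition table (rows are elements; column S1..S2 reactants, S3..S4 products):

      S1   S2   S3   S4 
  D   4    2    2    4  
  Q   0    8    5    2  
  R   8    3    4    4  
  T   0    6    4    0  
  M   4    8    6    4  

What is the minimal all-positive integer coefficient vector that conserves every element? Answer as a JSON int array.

Coefficients: [2, 4, 6, 1]

D: 2·4+4·2 = 16 | 6·2+1·4 = 16
Q: 2·0+4·8 = 32 | 6·5+1·2 = 32
R: 2·8+4·3 = 28 | 6·4+1·4 = 28
T: 2·0+4·6 = 24 | 6·4+1·0 = 24
M: 2·4+4·8 = 40 | 6·6+1·4 = 40
gcd(2,4,6,1) = 1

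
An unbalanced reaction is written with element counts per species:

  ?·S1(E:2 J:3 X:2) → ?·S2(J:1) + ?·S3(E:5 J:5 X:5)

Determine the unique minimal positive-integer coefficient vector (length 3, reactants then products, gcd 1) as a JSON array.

Coefficients: [5, 5, 2]

E: 5·2 = 10 | 5·0+2·5 = 10
J: 5·3 = 15 | 5·1+2·5 = 15
X: 5·2 = 10 | 5·0+2·5 = 10
gcd(5,5,2) = 1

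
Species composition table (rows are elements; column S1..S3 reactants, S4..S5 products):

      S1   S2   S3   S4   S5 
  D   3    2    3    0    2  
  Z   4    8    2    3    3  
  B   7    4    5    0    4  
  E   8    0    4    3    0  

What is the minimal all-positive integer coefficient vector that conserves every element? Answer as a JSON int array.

Coefficients: [1, 3, 1, 4, 6]

D: 1·3+3·2+1·3 = 12 | 4·0+6·2 = 12
Z: 1·4+3·8+1·2 = 30 | 4·3+6·3 = 30
B: 1·7+3·4+1·5 = 24 | 4·0+6·4 = 24
E: 1·8+3·0+1·4 = 12 | 4·3+6·0 = 12
gcd(1,3,1,4,6) = 1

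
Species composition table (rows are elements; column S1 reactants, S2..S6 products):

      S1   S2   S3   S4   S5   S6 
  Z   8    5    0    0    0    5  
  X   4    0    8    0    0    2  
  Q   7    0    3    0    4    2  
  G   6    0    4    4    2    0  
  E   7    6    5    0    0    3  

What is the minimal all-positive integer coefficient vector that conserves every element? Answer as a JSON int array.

Z: 5·8 = 40 | 2·5+1·0+4·0+5·0+6·5 = 40
X: 5·4 = 20 | 2·0+1·8+4·0+5·0+6·2 = 20
Q: 5·7 = 35 | 2·0+1·3+4·0+5·4+6·2 = 35
G: 5·6 = 30 | 2·0+1·4+4·4+5·2+6·0 = 30
E: 5·7 = 35 | 2·6+1·5+4·0+5·0+6·3 = 35
gcd(5,2,1,4,5,6) = 1

Coefficients: [5, 2, 1, 4, 5, 6]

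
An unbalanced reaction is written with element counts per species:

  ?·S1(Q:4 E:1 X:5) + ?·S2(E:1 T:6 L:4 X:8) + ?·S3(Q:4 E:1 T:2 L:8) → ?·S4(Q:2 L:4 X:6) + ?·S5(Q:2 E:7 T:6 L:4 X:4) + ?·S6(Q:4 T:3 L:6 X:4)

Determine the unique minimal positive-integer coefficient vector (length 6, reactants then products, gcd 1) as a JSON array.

Coefficients: [2, 2, 3, 1, 1, 4]

Q: 2·4+2·0+3·4 = 20 | 1·2+1·2+4·4 = 20
E: 2·1+2·1+3·1 = 7 | 1·0+1·7+4·0 = 7
T: 2·0+2·6+3·2 = 18 | 1·0+1·6+4·3 = 18
L: 2·0+2·4+3·8 = 32 | 1·4+1·4+4·6 = 32
X: 2·5+2·8+3·0 = 26 | 1·6+1·4+4·4 = 26
gcd(2,2,3,1,1,4) = 1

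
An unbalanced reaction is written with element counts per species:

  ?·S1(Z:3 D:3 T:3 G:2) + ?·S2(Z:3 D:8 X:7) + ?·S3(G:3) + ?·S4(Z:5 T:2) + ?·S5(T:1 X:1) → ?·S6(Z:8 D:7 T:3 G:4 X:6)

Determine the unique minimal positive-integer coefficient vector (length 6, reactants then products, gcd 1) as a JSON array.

Coefficients: [1, 4, 6, 5, 2, 5]

Z: 1·3+4·3+6·0+5·5+2·0 = 40 | 5·8 = 40
D: 1·3+4·8+6·0+5·0+2·0 = 35 | 5·7 = 35
T: 1·3+4·0+6·0+5·2+2·1 = 15 | 5·3 = 15
G: 1·2+4·0+6·3+5·0+2·0 = 20 | 5·4 = 20
X: 1·0+4·7+6·0+5·0+2·1 = 30 | 5·6 = 30
gcd(1,4,6,5,2,5) = 1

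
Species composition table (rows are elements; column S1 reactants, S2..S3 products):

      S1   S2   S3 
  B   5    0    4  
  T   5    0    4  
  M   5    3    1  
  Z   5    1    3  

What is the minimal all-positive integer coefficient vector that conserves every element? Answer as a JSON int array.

B: 4·5 = 20 | 5·0+5·4 = 20
T: 4·5 = 20 | 5·0+5·4 = 20
M: 4·5 = 20 | 5·3+5·1 = 20
Z: 4·5 = 20 | 5·1+5·3 = 20
gcd(4,5,5) = 1

Coefficients: [4, 5, 5]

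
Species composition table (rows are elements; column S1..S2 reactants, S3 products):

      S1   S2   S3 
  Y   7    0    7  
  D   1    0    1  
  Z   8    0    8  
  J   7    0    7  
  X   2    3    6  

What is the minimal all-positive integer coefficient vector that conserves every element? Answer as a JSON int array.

Coefficients: [3, 4, 3]

Y: 3·7+4·0 = 21 | 3·7 = 21
D: 3·1+4·0 = 3 | 3·1 = 3
Z: 3·8+4·0 = 24 | 3·8 = 24
J: 3·7+4·0 = 21 | 3·7 = 21
X: 3·2+4·3 = 18 | 3·6 = 18
gcd(3,4,3) = 1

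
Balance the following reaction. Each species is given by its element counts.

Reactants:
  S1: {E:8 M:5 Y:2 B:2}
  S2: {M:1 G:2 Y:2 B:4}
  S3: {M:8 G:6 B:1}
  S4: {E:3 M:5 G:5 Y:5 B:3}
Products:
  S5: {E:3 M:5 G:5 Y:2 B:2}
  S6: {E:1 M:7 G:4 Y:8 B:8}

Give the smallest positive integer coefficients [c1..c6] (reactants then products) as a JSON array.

E: 1·8+3·0+2·0+4·3 = 20 | 6·3+2·1 = 20
M: 1·5+3·1+2·8+4·5 = 44 | 6·5+2·7 = 44
G: 1·0+3·2+2·6+4·5 = 38 | 6·5+2·4 = 38
Y: 1·2+3·2+2·0+4·5 = 28 | 6·2+2·8 = 28
B: 1·2+3·4+2·1+4·3 = 28 | 6·2+2·8 = 28
gcd(1,3,2,4,6,2) = 1

Coefficients: [1, 3, 2, 4, 6, 2]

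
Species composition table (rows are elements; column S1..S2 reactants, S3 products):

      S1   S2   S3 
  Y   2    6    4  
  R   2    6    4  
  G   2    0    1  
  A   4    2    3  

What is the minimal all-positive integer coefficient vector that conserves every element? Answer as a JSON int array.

Y: 1·2+1·6 = 8 | 2·4 = 8
R: 1·2+1·6 = 8 | 2·4 = 8
G: 1·2+1·0 = 2 | 2·1 = 2
A: 1·4+1·2 = 6 | 2·3 = 6
gcd(1,1,2) = 1

Coefficients: [1, 1, 2]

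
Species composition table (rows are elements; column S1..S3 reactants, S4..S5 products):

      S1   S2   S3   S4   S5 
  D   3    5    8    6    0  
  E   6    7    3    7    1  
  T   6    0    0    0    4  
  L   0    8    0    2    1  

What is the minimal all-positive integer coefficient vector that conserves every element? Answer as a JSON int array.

Coefficients: [4, 2, 1, 5, 6]

D: 4·3+2·5+1·8 = 30 | 5·6+6·0 = 30
E: 4·6+2·7+1·3 = 41 | 5·7+6·1 = 41
T: 4·6+2·0+1·0 = 24 | 5·0+6·4 = 24
L: 4·0+2·8+1·0 = 16 | 5·2+6·1 = 16
gcd(4,2,1,5,6) = 1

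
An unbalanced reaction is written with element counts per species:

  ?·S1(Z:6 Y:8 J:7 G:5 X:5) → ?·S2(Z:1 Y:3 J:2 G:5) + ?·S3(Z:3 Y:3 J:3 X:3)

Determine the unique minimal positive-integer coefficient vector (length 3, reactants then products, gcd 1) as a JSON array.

Z: 3·6 = 18 | 3·1+5·3 = 18
Y: 3·8 = 24 | 3·3+5·3 = 24
J: 3·7 = 21 | 3·2+5·3 = 21
G: 3·5 = 15 | 3·5+5·0 = 15
X: 3·5 = 15 | 3·0+5·3 = 15
gcd(3,3,5) = 1

Coefficients: [3, 3, 5]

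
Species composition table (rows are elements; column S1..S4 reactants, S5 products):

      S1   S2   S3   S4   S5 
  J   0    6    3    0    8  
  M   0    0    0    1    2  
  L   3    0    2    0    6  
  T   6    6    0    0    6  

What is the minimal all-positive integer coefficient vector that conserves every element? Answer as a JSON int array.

Coefficients: [2, 1, 6, 6, 3]

J: 2·0+1·6+6·3+6·0 = 24 | 3·8 = 24
M: 2·0+1·0+6·0+6·1 = 6 | 3·2 = 6
L: 2·3+1·0+6·2+6·0 = 18 | 3·6 = 18
T: 2·6+1·6+6·0+6·0 = 18 | 3·6 = 18
gcd(2,1,6,6,3) = 1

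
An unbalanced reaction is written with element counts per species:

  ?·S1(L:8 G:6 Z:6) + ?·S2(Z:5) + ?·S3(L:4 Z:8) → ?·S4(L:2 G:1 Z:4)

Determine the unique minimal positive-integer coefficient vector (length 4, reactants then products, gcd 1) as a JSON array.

L: 1·8+2·0+1·4 = 12 | 6·2 = 12
G: 1·6+2·0+1·0 = 6 | 6·1 = 6
Z: 1·6+2·5+1·8 = 24 | 6·4 = 24
gcd(1,2,1,6) = 1

Coefficients: [1, 2, 1, 6]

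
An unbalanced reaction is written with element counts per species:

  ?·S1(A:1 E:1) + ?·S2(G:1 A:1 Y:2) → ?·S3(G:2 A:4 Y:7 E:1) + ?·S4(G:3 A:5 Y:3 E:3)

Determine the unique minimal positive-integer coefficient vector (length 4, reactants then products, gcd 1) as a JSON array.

Coefficients: [4, 5, 1, 1]

G: 4·0+5·1 = 5 | 1·2+1·3 = 5
A: 4·1+5·1 = 9 | 1·4+1·5 = 9
Y: 4·0+5·2 = 10 | 1·7+1·3 = 10
E: 4·1+5·0 = 4 | 1·1+1·3 = 4
gcd(4,5,1,1) = 1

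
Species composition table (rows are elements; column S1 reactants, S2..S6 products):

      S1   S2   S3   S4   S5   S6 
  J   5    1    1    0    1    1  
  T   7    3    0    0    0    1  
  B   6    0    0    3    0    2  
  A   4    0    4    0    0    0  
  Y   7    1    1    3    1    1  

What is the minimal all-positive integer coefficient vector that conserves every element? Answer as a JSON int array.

J: 3·5 = 15 | 5·1+3·1+2·0+1·1+6·1 = 15
T: 3·7 = 21 | 5·3+3·0+2·0+1·0+6·1 = 21
B: 3·6 = 18 | 5·0+3·0+2·3+1·0+6·2 = 18
A: 3·4 = 12 | 5·0+3·4+2·0+1·0+6·0 = 12
Y: 3·7 = 21 | 5·1+3·1+2·3+1·1+6·1 = 21
gcd(3,5,3,2,1,6) = 1

Coefficients: [3, 5, 3, 2, 1, 6]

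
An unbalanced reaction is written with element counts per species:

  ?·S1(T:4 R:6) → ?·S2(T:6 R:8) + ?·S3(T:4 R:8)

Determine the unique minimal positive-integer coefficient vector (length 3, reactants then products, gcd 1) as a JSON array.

T: 4·4 = 16 | 2·6+1·4 = 16
R: 4·6 = 24 | 2·8+1·8 = 24
gcd(4,2,1) = 1

Coefficients: [4, 2, 1]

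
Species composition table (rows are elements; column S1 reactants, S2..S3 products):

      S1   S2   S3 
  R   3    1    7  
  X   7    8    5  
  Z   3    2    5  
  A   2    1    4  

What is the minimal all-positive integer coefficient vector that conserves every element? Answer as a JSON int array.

R: 3·3 = 9 | 2·1+1·7 = 9
X: 3·7 = 21 | 2·8+1·5 = 21
Z: 3·3 = 9 | 2·2+1·5 = 9
A: 3·2 = 6 | 2·1+1·4 = 6
gcd(3,2,1) = 1

Coefficients: [3, 2, 1]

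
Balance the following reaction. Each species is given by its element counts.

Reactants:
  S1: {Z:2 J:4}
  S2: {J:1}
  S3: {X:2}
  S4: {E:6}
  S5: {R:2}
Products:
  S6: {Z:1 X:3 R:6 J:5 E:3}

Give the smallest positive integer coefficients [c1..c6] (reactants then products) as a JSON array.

Coefficients: [1, 6, 3, 1, 6, 2]

Z: 1·2+6·0+3·0+1·0+6·0 = 2 | 2·1 = 2
X: 1·0+6·0+3·2+1·0+6·0 = 6 | 2·3 = 6
R: 1·0+6·0+3·0+1·0+6·2 = 12 | 2·6 = 12
J: 1·4+6·1+3·0+1·0+6·0 = 10 | 2·5 = 10
E: 1·0+6·0+3·0+1·6+6·0 = 6 | 2·3 = 6
gcd(1,6,3,1,6,2) = 1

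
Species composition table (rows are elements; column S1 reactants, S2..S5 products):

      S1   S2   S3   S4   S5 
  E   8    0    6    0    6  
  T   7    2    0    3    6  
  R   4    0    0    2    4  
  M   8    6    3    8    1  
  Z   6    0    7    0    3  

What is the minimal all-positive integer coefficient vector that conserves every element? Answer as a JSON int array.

E: 6·8 = 48 | 3·0+3·6+2·0+5·6 = 48
T: 6·7 = 42 | 3·2+3·0+2·3+5·6 = 42
R: 6·4 = 24 | 3·0+3·0+2·2+5·4 = 24
M: 6·8 = 48 | 3·6+3·3+2·8+5·1 = 48
Z: 6·6 = 36 | 3·0+3·7+2·0+5·3 = 36
gcd(6,3,3,2,5) = 1

Coefficients: [6, 3, 3, 2, 5]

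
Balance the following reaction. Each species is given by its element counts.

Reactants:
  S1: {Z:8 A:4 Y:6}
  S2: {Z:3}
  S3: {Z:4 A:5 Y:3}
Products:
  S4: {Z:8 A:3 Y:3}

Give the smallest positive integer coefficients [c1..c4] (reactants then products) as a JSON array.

Z: 1·8+4·3+1·4 = 24 | 3·8 = 24
A: 1·4+4·0+1·5 = 9 | 3·3 = 9
Y: 1·6+4·0+1·3 = 9 | 3·3 = 9
gcd(1,4,1,3) = 1

Coefficients: [1, 4, 1, 3]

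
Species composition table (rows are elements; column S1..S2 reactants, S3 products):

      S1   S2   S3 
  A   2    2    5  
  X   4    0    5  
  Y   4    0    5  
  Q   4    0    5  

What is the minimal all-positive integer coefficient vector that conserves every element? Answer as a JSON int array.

A: 5·2+5·2 = 20 | 4·5 = 20
X: 5·4+5·0 = 20 | 4·5 = 20
Y: 5·4+5·0 = 20 | 4·5 = 20
Q: 5·4+5·0 = 20 | 4·5 = 20
gcd(5,5,4) = 1

Coefficients: [5, 5, 4]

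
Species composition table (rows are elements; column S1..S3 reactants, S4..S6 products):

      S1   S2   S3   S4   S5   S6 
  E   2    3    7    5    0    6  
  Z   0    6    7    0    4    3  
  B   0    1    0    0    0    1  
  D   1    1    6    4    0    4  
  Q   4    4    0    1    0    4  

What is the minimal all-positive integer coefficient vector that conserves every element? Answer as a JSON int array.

E: 1·2+1·3+3·7 = 26 | 4·5+6·0+1·6 = 26
Z: 1·0+1·6+3·7 = 27 | 4·0+6·4+1·3 = 27
B: 1·0+1·1+3·0 = 1 | 4·0+6·0+1·1 = 1
D: 1·1+1·1+3·6 = 20 | 4·4+6·0+1·4 = 20
Q: 1·4+1·4+3·0 = 8 | 4·1+6·0+1·4 = 8
gcd(1,1,3,4,6,1) = 1

Coefficients: [1, 1, 3, 4, 6, 1]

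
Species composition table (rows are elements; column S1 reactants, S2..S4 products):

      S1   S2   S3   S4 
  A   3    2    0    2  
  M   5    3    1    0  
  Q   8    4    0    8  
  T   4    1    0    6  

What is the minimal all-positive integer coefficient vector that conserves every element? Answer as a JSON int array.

A: 2·3 = 6 | 2·2+4·0+1·2 = 6
M: 2·5 = 10 | 2·3+4·1+1·0 = 10
Q: 2·8 = 16 | 2·4+4·0+1·8 = 16
T: 2·4 = 8 | 2·1+4·0+1·6 = 8
gcd(2,2,4,1) = 1

Coefficients: [2, 2, 4, 1]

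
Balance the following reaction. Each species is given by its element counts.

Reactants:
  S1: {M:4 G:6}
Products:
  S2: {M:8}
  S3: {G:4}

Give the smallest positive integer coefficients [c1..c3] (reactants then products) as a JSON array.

Coefficients: [2, 1, 3]

M: 2·4 = 8 | 1·8+3·0 = 8
G: 2·6 = 12 | 1·0+3·4 = 12
gcd(2,1,3) = 1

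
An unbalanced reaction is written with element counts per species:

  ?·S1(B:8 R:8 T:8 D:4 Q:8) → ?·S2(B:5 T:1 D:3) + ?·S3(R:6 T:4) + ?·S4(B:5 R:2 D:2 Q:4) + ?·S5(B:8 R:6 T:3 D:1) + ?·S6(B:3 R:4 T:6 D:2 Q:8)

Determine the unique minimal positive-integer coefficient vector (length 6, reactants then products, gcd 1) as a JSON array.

Coefficients: [6, 3, 3, 2, 1, 5]

B: 6·8 = 48 | 3·5+3·0+2·5+1·8+5·3 = 48
R: 6·8 = 48 | 3·0+3·6+2·2+1·6+5·4 = 48
T: 6·8 = 48 | 3·1+3·4+2·0+1·3+5·6 = 48
D: 6·4 = 24 | 3·3+3·0+2·2+1·1+5·2 = 24
Q: 6·8 = 48 | 3·0+3·0+2·4+1·0+5·8 = 48
gcd(6,3,3,2,1,5) = 1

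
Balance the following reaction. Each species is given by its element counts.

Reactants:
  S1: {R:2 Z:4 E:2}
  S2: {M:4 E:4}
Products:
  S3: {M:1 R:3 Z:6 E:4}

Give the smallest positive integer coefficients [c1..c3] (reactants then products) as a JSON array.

Coefficients: [6, 1, 4]

M: 6·0+1·4 = 4 | 4·1 = 4
R: 6·2+1·0 = 12 | 4·3 = 12
Z: 6·4+1·0 = 24 | 4·6 = 24
E: 6·2+1·4 = 16 | 4·4 = 16
gcd(6,1,4) = 1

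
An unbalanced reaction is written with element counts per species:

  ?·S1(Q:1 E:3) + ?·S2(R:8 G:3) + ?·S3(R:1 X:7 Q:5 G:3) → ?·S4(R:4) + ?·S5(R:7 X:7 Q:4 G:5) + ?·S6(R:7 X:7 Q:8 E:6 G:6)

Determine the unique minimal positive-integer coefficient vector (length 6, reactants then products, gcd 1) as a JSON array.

R: 6·0+5·8+6·1 = 46 | 1·4+3·7+3·7 = 46
X: 6·0+5·0+6·7 = 42 | 1·0+3·7+3·7 = 42
Q: 6·1+5·0+6·5 = 36 | 1·0+3·4+3·8 = 36
E: 6·3+5·0+6·0 = 18 | 1·0+3·0+3·6 = 18
G: 6·0+5·3+6·3 = 33 | 1·0+3·5+3·6 = 33
gcd(6,5,6,1,3,3) = 1

Coefficients: [6, 5, 6, 1, 3, 3]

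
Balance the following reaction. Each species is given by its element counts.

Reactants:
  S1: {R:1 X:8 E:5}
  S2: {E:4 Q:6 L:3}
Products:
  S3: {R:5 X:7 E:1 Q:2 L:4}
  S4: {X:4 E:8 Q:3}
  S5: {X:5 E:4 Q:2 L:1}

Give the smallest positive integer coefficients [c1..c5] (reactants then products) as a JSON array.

R: 5·1+3·0 = 5 | 1·5+2·0+5·0 = 5
X: 5·8+3·0 = 40 | 1·7+2·4+5·5 = 40
E: 5·5+3·4 = 37 | 1·1+2·8+5·4 = 37
Q: 5·0+3·6 = 18 | 1·2+2·3+5·2 = 18
L: 5·0+3·3 = 9 | 1·4+2·0+5·1 = 9
gcd(5,3,1,2,5) = 1

Coefficients: [5, 3, 1, 2, 5]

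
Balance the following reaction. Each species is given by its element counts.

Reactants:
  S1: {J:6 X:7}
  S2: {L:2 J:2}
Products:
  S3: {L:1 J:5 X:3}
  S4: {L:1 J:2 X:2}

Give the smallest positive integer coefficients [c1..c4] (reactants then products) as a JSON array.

L: 2·0+3·2 = 6 | 2·1+4·1 = 6
J: 2·6+3·2 = 18 | 2·5+4·2 = 18
X: 2·7+3·0 = 14 | 2·3+4·2 = 14
gcd(2,3,2,4) = 1

Coefficients: [2, 3, 2, 4]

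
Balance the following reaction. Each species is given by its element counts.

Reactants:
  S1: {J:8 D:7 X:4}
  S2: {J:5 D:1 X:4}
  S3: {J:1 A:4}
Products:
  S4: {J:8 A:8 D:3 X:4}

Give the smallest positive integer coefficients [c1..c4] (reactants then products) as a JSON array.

Coefficients: [1, 2, 6, 3]

J: 1·8+2·5+6·1 = 24 | 3·8 = 24
A: 1·0+2·0+6·4 = 24 | 3·8 = 24
D: 1·7+2·1+6·0 = 9 | 3·3 = 9
X: 1·4+2·4+6·0 = 12 | 3·4 = 12
gcd(1,2,6,3) = 1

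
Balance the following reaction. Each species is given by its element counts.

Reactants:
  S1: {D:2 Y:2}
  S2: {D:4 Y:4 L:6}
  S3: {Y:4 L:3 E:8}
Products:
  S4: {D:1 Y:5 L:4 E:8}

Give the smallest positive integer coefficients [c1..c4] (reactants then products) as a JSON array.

Coefficients: [1, 1, 6, 6]

D: 1·2+1·4+6·0 = 6 | 6·1 = 6
Y: 1·2+1·4+6·4 = 30 | 6·5 = 30
L: 1·0+1·6+6·3 = 24 | 6·4 = 24
E: 1·0+1·0+6·8 = 48 | 6·8 = 48
gcd(1,1,6,6) = 1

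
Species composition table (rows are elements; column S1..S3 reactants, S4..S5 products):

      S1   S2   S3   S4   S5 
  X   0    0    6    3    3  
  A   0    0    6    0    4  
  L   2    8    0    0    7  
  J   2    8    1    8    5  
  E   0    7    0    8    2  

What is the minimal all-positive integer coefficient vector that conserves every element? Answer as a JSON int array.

X: 5·0+4·0+4·6 = 24 | 2·3+6·3 = 24
A: 5·0+4·0+4·6 = 24 | 2·0+6·4 = 24
L: 5·2+4·8+4·0 = 42 | 2·0+6·7 = 42
J: 5·2+4·8+4·1 = 46 | 2·8+6·5 = 46
E: 5·0+4·7+4·0 = 28 | 2·8+6·2 = 28
gcd(5,4,4,2,6) = 1

Coefficients: [5, 4, 4, 2, 6]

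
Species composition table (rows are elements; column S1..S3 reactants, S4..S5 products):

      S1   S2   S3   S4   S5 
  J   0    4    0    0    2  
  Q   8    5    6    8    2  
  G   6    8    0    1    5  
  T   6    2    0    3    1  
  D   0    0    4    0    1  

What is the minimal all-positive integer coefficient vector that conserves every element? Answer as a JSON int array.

J: 1·0+2·4+1·0 = 8 | 2·0+4·2 = 8
Q: 1·8+2·5+1·6 = 24 | 2·8+4·2 = 24
G: 1·6+2·8+1·0 = 22 | 2·1+4·5 = 22
T: 1·6+2·2+1·0 = 10 | 2·3+4·1 = 10
D: 1·0+2·0+1·4 = 4 | 2·0+4·1 = 4
gcd(1,2,1,2,4) = 1

Coefficients: [1, 2, 1, 2, 4]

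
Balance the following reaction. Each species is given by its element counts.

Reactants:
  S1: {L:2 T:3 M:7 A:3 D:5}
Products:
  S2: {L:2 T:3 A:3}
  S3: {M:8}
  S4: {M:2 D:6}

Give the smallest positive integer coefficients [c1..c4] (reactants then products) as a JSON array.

L: 6·2 = 12 | 6·2+4·0+5·0 = 12
T: 6·3 = 18 | 6·3+4·0+5·0 = 18
M: 6·7 = 42 | 6·0+4·8+5·2 = 42
A: 6·3 = 18 | 6·3+4·0+5·0 = 18
D: 6·5 = 30 | 6·0+4·0+5·6 = 30
gcd(6,6,4,5) = 1

Coefficients: [6, 6, 4, 5]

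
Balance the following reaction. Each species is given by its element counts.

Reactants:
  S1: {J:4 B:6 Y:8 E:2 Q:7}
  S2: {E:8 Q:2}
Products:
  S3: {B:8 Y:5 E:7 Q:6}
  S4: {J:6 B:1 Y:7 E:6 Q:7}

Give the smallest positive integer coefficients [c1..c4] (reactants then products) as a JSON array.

Coefficients: [6, 5, 4, 4]

J: 6·4+5·0 = 24 | 4·0+4·6 = 24
B: 6·6+5·0 = 36 | 4·8+4·1 = 36
Y: 6·8+5·0 = 48 | 4·5+4·7 = 48
E: 6·2+5·8 = 52 | 4·7+4·6 = 52
Q: 6·7+5·2 = 52 | 4·6+4·7 = 52
gcd(6,5,4,4) = 1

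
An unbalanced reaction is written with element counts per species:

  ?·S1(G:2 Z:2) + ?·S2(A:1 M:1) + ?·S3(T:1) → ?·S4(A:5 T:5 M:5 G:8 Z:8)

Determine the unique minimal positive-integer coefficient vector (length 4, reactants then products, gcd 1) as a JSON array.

A: 4·0+5·1+5·0 = 5 | 1·5 = 5
T: 4·0+5·0+5·1 = 5 | 1·5 = 5
M: 4·0+5·1+5·0 = 5 | 1·5 = 5
G: 4·2+5·0+5·0 = 8 | 1·8 = 8
Z: 4·2+5·0+5·0 = 8 | 1·8 = 8
gcd(4,5,5,1) = 1

Coefficients: [4, 5, 5, 1]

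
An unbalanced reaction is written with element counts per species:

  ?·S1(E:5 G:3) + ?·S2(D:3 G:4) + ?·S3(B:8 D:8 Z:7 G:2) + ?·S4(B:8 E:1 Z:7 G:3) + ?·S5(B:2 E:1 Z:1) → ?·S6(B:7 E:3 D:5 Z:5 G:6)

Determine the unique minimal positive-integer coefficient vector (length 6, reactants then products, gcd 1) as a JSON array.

B: 1·0+4·0+1·8+1·8+6·2 = 28 | 4·7 = 28
E: 1·5+4·0+1·0+1·1+6·1 = 12 | 4·3 = 12
D: 1·0+4·3+1·8+1·0+6·0 = 20 | 4·5 = 20
Z: 1·0+4·0+1·7+1·7+6·1 = 20 | 4·5 = 20
G: 1·3+4·4+1·2+1·3+6·0 = 24 | 4·6 = 24
gcd(1,4,1,1,6,4) = 1

Coefficients: [1, 4, 1, 1, 6, 4]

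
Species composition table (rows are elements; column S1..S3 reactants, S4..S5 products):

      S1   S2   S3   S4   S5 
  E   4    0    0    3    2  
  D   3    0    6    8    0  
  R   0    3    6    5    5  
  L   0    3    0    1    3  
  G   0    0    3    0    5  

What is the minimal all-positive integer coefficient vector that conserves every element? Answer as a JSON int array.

E: 6·4+5·0+5·0 = 24 | 6·3+3·2 = 24
D: 6·3+5·0+5·6 = 48 | 6·8+3·0 = 48
R: 6·0+5·3+5·6 = 45 | 6·5+3·5 = 45
L: 6·0+5·3+5·0 = 15 | 6·1+3·3 = 15
G: 6·0+5·0+5·3 = 15 | 6·0+3·5 = 15
gcd(6,5,5,6,3) = 1

Coefficients: [6, 5, 5, 6, 3]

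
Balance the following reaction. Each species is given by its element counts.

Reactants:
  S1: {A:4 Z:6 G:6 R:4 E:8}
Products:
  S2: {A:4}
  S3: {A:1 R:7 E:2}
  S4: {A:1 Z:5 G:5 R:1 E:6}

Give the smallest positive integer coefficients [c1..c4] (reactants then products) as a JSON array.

A: 5·4 = 20 | 3·4+2·1+6·1 = 20
Z: 5·6 = 30 | 3·0+2·0+6·5 = 30
G: 5·6 = 30 | 3·0+2·0+6·5 = 30
R: 5·4 = 20 | 3·0+2·7+6·1 = 20
E: 5·8 = 40 | 3·0+2·2+6·6 = 40
gcd(5,3,2,6) = 1

Coefficients: [5, 3, 2, 6]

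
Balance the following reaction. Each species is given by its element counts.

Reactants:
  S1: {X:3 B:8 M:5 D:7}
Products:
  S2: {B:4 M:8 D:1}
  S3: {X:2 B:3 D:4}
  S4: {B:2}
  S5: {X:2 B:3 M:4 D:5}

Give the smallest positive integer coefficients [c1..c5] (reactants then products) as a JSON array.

Coefficients: [4, 1, 3, 5, 3]

X: 4·3 = 12 | 1·0+3·2+5·0+3·2 = 12
B: 4·8 = 32 | 1·4+3·3+5·2+3·3 = 32
M: 4·5 = 20 | 1·8+3·0+5·0+3·4 = 20
D: 4·7 = 28 | 1·1+3·4+5·0+3·5 = 28
gcd(4,1,3,5,3) = 1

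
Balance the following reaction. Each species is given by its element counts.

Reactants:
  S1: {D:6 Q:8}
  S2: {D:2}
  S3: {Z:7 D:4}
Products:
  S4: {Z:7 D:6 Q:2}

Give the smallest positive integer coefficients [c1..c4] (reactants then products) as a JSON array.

Z: 1·0+1·0+4·7 = 28 | 4·7 = 28
D: 1·6+1·2+4·4 = 24 | 4·6 = 24
Q: 1·8+1·0+4·0 = 8 | 4·2 = 8
gcd(1,1,4,4) = 1

Coefficients: [1, 1, 4, 4]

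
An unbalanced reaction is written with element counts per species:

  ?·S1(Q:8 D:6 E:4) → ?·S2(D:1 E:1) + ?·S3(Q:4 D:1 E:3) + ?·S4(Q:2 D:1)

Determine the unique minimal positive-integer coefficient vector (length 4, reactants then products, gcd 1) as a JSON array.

Coefficients: [2, 5, 1, 6]

Q: 2·8 = 16 | 5·0+1·4+6·2 = 16
D: 2·6 = 12 | 5·1+1·1+6·1 = 12
E: 2·4 = 8 | 5·1+1·3+6·0 = 8
gcd(2,5,1,6) = 1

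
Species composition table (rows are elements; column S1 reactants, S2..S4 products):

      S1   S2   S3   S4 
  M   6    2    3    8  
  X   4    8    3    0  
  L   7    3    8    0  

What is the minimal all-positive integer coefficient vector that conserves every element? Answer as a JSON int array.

M: 5·6 = 30 | 1·2+4·3+2·8 = 30
X: 5·4 = 20 | 1·8+4·3+2·0 = 20
L: 5·7 = 35 | 1·3+4·8+2·0 = 35
gcd(5,1,4,2) = 1

Coefficients: [5, 1, 4, 2]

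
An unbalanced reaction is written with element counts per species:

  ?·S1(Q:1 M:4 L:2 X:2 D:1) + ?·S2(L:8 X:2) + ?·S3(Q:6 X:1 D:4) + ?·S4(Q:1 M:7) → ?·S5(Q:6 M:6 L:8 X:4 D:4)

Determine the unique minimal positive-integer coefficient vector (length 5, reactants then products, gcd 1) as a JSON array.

Q: 4·1+4·0+4·6+2·1 = 30 | 5·6 = 30
M: 4·4+4·0+4·0+2·7 = 30 | 5·6 = 30
L: 4·2+4·8+4·0+2·0 = 40 | 5·8 = 40
X: 4·2+4·2+4·1+2·0 = 20 | 5·4 = 20
D: 4·1+4·0+4·4+2·0 = 20 | 5·4 = 20
gcd(4,4,4,2,5) = 1

Coefficients: [4, 4, 4, 2, 5]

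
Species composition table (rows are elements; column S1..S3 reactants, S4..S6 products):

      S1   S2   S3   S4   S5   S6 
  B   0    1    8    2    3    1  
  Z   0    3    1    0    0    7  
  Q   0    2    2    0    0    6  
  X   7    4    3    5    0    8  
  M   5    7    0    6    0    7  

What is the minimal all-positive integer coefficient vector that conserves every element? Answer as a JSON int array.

Coefficients: [3, 6, 3, 6, 5, 3]

B: 3·0+6·1+3·8 = 30 | 6·2+5·3+3·1 = 30
Z: 3·0+6·3+3·1 = 21 | 6·0+5·0+3·7 = 21
Q: 3·0+6·2+3·2 = 18 | 6·0+5·0+3·6 = 18
X: 3·7+6·4+3·3 = 54 | 6·5+5·0+3·8 = 54
M: 3·5+6·7+3·0 = 57 | 6·6+5·0+3·7 = 57
gcd(3,6,3,6,5,3) = 1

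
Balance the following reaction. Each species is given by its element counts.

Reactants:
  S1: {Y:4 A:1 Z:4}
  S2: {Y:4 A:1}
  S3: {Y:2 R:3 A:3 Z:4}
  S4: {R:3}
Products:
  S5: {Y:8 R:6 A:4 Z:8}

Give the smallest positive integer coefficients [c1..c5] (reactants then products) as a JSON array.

Y: 6·4+2·4+4·2+6·0 = 40 | 5·8 = 40
R: 6·0+2·0+4·3+6·3 = 30 | 5·6 = 30
A: 6·1+2·1+4·3+6·0 = 20 | 5·4 = 20
Z: 6·4+2·0+4·4+6·0 = 40 | 5·8 = 40
gcd(6,2,4,6,5) = 1

Coefficients: [6, 2, 4, 6, 5]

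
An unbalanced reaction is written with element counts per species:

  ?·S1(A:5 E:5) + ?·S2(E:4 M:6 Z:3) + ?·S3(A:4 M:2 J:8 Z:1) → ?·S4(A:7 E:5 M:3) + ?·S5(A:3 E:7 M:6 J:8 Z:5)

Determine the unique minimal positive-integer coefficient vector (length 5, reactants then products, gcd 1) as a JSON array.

A: 5·5+4·0+3·4 = 37 | 4·7+3·3 = 37
E: 5·5+4·4+3·0 = 41 | 4·5+3·7 = 41
M: 5·0+4·6+3·2 = 30 | 4·3+3·6 = 30
J: 5·0+4·0+3·8 = 24 | 4·0+3·8 = 24
Z: 5·0+4·3+3·1 = 15 | 4·0+3·5 = 15
gcd(5,4,3,4,3) = 1

Coefficients: [5, 4, 3, 4, 3]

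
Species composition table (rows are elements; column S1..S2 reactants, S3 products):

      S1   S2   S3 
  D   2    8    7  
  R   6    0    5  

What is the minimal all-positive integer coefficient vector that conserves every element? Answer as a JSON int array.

Coefficients: [5, 4, 6]

D: 5·2+4·8 = 42 | 6·7 = 42
R: 5·6+4·0 = 30 | 6·5 = 30
gcd(5,4,6) = 1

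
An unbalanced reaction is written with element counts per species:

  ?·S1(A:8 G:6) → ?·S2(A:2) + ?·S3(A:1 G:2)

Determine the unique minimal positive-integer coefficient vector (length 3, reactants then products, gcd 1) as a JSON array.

A: 2·8 = 16 | 5·2+6·1 = 16
G: 2·6 = 12 | 5·0+6·2 = 12
gcd(2,5,6) = 1

Coefficients: [2, 5, 6]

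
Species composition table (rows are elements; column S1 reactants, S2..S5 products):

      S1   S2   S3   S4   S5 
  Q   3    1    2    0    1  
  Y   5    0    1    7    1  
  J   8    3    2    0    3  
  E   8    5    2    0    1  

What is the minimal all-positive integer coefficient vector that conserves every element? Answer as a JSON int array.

Q: 4·3 = 12 | 5·1+1·2+2·0+5·1 = 12
Y: 4·5 = 20 | 5·0+1·1+2·7+5·1 = 20
J: 4·8 = 32 | 5·3+1·2+2·0+5·3 = 32
E: 4·8 = 32 | 5·5+1·2+2·0+5·1 = 32
gcd(4,5,1,2,5) = 1

Coefficients: [4, 5, 1, 2, 5]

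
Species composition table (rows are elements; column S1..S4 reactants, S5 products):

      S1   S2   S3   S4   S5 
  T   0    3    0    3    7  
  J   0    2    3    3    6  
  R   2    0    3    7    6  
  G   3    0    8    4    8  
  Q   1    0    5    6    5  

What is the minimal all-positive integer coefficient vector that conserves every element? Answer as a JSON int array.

T: 4·0+6·3+1·0+1·3 = 21 | 3·7 = 21
J: 4·0+6·2+1·3+1·3 = 18 | 3·6 = 18
R: 4·2+6·0+1·3+1·7 = 18 | 3·6 = 18
G: 4·3+6·0+1·8+1·4 = 24 | 3·8 = 24
Q: 4·1+6·0+1·5+1·6 = 15 | 3·5 = 15
gcd(4,6,1,1,3) = 1

Coefficients: [4, 6, 1, 1, 3]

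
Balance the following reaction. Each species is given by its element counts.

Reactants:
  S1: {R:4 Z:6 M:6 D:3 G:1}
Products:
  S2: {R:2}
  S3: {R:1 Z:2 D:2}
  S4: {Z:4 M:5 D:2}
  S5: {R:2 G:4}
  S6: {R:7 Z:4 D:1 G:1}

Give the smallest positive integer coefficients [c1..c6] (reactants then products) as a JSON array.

Coefficients: [5, 5, 1, 6, 1, 1]

R: 5·4 = 20 | 5·2+1·1+6·0+1·2+1·7 = 20
Z: 5·6 = 30 | 5·0+1·2+6·4+1·0+1·4 = 30
M: 5·6 = 30 | 5·0+1·0+6·5+1·0+1·0 = 30
D: 5·3 = 15 | 5·0+1·2+6·2+1·0+1·1 = 15
G: 5·1 = 5 | 5·0+1·0+6·0+1·4+1·1 = 5
gcd(5,5,1,6,1,1) = 1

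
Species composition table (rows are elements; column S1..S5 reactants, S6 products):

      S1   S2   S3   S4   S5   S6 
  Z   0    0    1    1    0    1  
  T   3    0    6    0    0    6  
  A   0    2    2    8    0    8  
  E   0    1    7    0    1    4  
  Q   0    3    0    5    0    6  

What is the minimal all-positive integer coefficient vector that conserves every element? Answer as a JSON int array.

Coefficients: [6, 3, 1, 3, 6, 4]

Z: 6·0+3·0+1·1+3·1+6·0 = 4 | 4·1 = 4
T: 6·3+3·0+1·6+3·0+6·0 = 24 | 4·6 = 24
A: 6·0+3·2+1·2+3·8+6·0 = 32 | 4·8 = 32
E: 6·0+3·1+1·7+3·0+6·1 = 16 | 4·4 = 16
Q: 6·0+3·3+1·0+3·5+6·0 = 24 | 4·6 = 24
gcd(6,3,1,3,6,4) = 1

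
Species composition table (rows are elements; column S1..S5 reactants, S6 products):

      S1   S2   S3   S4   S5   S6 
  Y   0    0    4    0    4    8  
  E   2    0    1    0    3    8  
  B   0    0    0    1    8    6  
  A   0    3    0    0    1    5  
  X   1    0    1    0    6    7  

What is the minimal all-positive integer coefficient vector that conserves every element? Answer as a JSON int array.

Y: 5·0+3·0+3·4+4·0+1·4 = 16 | 2·8 = 16
E: 5·2+3·0+3·1+4·0+1·3 = 16 | 2·8 = 16
B: 5·0+3·0+3·0+4·1+1·8 = 12 | 2·6 = 12
A: 5·0+3·3+3·0+4·0+1·1 = 10 | 2·5 = 10
X: 5·1+3·0+3·1+4·0+1·6 = 14 | 2·7 = 14
gcd(5,3,3,4,1,2) = 1

Coefficients: [5, 3, 3, 4, 1, 2]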